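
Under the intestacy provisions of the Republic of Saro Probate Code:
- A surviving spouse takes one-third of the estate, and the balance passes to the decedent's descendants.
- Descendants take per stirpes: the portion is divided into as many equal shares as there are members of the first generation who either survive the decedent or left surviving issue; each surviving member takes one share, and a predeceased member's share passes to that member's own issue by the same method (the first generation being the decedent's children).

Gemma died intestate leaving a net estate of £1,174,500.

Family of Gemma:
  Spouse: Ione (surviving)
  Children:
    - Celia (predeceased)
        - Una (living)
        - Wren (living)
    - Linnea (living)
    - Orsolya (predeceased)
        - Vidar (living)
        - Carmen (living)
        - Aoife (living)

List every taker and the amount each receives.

Ione takes one-third of £1,174,500 = £391,500. The remaining £783,000 passes to the descendants.
The descendants' portion (£783,000) is divided into 3 shares of £261,000: Linnea takes £261,000; Celia's £261,000 share passes to Celia's issue; Orsolya's £261,000 share passes to Orsolya's issue.
Celia's share (£261,000) is divided into 2 shares of £130,500: Una and Wren each take £130,500.
Orsolya's share (£261,000) is divided into 3 shares of £87,000: Vidar, Carmen, and Aoife each take £87,000.

Ione: £391,500; Una: £130,500; Wren: £130,500; Linnea: £261,000; Vidar: £87,000; Carmen: £87,000; Aoife: £87,000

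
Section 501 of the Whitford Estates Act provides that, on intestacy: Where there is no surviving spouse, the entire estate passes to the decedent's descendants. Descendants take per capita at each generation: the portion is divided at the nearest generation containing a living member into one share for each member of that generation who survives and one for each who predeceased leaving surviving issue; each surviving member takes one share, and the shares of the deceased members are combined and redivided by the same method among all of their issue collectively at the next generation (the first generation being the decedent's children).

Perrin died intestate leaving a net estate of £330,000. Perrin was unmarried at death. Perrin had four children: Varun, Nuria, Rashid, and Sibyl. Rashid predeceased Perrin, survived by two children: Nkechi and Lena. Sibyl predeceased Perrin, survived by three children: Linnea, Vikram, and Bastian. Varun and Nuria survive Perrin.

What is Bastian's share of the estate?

The entire £330,000 passes to the descendants.
That amount (£330,000) is divided at the children's generation into 4 shares of £82,500. Varun and Nuria each take £82,500. The 2 shares of the deceased (Rashid and Sibyl) are combined into a pool of £165,000.
That pool (£165,000) is divided at the grandchildren's generation equally among Nkechi, Lena, Linnea, Vikram, and Bastian: £33,000 each.

Bastian receives £33,000.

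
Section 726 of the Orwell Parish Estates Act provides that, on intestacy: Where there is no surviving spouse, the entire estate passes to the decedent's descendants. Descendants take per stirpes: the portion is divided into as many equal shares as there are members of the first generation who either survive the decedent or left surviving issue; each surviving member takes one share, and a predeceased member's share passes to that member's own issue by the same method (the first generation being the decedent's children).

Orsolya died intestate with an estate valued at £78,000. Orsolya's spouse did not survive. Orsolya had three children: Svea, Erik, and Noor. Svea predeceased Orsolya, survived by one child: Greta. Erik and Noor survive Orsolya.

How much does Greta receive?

The entire £78,000 passes to the descendants.
That amount (£78,000) is divided into 3 shares of £26,000: Erik and Noor each take £26,000; Svea's £26,000 share passes to Svea's issue.
Svea's share (£26,000) passes entirely to Greta.

Greta receives £26,000.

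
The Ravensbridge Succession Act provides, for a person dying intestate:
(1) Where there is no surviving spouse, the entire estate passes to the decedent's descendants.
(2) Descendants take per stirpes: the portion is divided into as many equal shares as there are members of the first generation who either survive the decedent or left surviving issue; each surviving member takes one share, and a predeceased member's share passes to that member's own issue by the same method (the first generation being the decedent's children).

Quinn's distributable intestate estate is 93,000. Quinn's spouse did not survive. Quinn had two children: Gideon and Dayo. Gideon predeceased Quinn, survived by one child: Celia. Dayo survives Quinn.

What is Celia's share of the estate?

The entire 93,000 passes to the descendants.
That amount (93,000) is divided into 2 shares of 46,500: Dayo takes 46,500; Gideon's 46,500 share passes to Gideon's issue.
Gideon's share (46,500) passes entirely to Celia.

Celia receives 46,500.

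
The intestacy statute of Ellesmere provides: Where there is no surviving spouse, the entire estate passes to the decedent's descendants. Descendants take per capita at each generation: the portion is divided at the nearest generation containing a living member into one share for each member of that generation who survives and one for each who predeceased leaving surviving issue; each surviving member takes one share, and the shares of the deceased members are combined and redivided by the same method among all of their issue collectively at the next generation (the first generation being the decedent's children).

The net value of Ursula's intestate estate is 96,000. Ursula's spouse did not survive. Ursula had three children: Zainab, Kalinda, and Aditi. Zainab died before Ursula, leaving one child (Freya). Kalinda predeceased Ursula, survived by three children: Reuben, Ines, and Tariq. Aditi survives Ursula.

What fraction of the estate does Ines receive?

Ines receives 1/6 of the estate.

The entire 96,000 passes to the descendants.
That amount (96,000) is divided at the children's generation into 3 shares of 32,000. Aditi takes 32,000. The 2 shares of the deceased (Zainab and Kalinda) are combined into a pool of 64,000.
That pool (64,000) is divided at the grandchildren's generation equally among Freya, Reuben, Ines, and Tariq: 16,000 each.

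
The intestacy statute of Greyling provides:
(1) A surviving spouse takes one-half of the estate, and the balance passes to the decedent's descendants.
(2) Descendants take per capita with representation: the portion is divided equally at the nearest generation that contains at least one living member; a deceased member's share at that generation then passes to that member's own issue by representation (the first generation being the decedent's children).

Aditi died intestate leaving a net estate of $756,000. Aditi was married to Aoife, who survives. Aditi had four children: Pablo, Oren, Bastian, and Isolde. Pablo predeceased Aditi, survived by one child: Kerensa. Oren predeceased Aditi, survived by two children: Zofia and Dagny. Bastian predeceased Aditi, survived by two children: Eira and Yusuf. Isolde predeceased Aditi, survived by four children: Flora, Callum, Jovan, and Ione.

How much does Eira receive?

Eira receives $42,000.

Aoife takes one-half of $756,000 = $378,000. The remaining $378,000 passes to the descendants.
No child survives, so the initial division is made at the grandchildren's generation.
The descendants' portion ($378,000) is divided into 9 shares of $42,000: Kerensa, Zofia, Dagny, Eira, Yusuf, Flora, Callum, Jovan, and Ione each take $42,000.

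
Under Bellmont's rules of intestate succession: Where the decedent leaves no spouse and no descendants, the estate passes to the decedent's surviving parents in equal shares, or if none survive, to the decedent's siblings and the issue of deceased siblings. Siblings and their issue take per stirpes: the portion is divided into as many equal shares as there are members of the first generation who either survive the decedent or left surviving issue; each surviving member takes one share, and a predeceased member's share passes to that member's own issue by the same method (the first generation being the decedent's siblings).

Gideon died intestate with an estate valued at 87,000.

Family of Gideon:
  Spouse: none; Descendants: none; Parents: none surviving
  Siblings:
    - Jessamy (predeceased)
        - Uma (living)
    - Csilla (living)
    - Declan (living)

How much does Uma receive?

Uma receives 29,000.

The entire 87,000 passes to the siblings and their issue.
That amount (87,000) is divided into 3 shares of 29,000: Csilla and Declan each take 29,000; Jessamy's 29,000 share passes to Jessamy's issue.
Jessamy's share (29,000) passes entirely to Uma.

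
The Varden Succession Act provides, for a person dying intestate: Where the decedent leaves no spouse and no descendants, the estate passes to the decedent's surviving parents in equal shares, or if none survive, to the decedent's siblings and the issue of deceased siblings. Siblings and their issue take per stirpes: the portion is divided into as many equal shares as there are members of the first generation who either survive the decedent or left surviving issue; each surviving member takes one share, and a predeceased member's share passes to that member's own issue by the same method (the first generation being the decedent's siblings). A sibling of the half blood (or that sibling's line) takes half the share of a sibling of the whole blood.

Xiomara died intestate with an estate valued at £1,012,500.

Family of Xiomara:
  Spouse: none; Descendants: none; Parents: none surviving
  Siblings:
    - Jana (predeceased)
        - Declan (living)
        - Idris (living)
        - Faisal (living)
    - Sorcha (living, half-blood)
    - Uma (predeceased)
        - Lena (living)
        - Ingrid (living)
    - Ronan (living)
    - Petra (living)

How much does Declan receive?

Declan receives £75,000.

The entire £1,012,500 passes to the siblings and their issue.
Counting each half-blood sibling's line as half a unit, there are 9/2 units in £1,012,500, so one unit is £225,000. Whole-blood lines (Jana, Uma, Ronan, and Petra) take £225,000 each; half-blood lines (Sorcha) take £112,500 each.
Jana's share (£225,000) is divided into 3 shares of £75,000: Declan, Idris, and Faisal each take £75,000.
Uma's share (£225,000) is divided into 2 shares of £112,500: Lena and Ingrid each take £112,500.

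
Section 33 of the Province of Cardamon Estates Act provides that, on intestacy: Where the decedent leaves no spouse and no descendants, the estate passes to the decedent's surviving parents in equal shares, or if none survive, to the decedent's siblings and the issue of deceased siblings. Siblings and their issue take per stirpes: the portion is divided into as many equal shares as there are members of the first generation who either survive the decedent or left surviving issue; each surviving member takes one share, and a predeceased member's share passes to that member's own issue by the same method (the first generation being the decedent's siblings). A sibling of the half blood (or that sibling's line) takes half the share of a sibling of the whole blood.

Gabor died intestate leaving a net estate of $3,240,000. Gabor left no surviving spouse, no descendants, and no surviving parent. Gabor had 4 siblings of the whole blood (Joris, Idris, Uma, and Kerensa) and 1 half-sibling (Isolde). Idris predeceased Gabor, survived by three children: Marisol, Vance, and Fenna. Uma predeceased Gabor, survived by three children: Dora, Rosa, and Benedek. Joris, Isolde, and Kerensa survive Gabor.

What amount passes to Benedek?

The entire $3,240,000 passes to the siblings and their issue.
Counting each half-blood sibling's line as half a unit, there are 9/2 units in $3,240,000, so one unit is $720,000. Whole-blood lines (Joris, Idris, Uma, and Kerensa) take $720,000 each; half-blood lines (Isolde) take $360,000 each.
Idris's share ($720,000) is divided into 3 shares of $240,000: Marisol, Vance, and Fenna each take $240,000.
Uma's share ($720,000) is divided into 3 shares of $240,000: Dora, Rosa, and Benedek each take $240,000.

Benedek receives $240,000.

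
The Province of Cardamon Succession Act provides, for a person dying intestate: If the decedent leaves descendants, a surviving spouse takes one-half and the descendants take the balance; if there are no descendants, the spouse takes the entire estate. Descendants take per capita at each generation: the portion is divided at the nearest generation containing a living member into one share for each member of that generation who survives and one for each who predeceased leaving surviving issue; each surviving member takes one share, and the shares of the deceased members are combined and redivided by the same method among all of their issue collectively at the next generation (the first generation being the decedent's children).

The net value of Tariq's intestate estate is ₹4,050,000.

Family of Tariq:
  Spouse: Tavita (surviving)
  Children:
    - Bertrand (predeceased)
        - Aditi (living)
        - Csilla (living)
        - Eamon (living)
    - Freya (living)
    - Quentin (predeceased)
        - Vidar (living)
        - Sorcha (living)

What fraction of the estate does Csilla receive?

Tavita takes one-half of ₹4,050,000 = ₹2,025,000. The remaining ₹2,025,000 passes to the descendants.
The descendants' portion (₹2,025,000) is divided at the children's generation into 3 shares of ₹675,000. Freya takes ₹675,000. The 2 shares of the deceased (Bertrand and Quentin) are combined into a pool of ₹1,350,000.
That pool (₹1,350,000) is divided at the grandchildren's generation equally among Aditi, Csilla, Eamon, Vidar, and Sorcha: ₹270,000 each.

Csilla receives 1/15 of the estate.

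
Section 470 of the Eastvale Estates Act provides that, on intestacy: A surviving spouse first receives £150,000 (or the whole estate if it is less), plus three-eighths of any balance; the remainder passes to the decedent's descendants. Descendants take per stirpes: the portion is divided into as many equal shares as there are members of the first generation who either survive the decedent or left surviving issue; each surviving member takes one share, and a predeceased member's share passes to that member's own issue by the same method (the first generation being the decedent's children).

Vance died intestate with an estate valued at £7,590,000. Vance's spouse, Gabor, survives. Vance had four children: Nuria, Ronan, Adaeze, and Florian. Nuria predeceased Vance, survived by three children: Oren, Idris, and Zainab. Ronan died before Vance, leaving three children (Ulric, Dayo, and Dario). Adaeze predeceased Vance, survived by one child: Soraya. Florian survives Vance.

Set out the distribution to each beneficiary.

Gabor: £2,940,000; Oren: £387,500; Idris: £387,500; Zainab: £387,500; Ulric: £387,500; Dayo: £387,500; Dario: £387,500; Soraya: £1,162,500; Florian: £1,162,500

Gabor first takes £150,000, leaving a balance of £7,440,000. Gabor then takes three-eighths of the balance (£2,790,000), for a total of £2,940,000. The remaining £4,650,000 passes to the descendants.
The descendants' portion (£4,650,000) is divided into 4 shares of £1,162,500: Florian takes £1,162,500; Nuria's £1,162,500 share passes to Nuria's issue; Ronan's £1,162,500 share passes to Ronan's issue; Adaeze's £1,162,500 share passes to Adaeze's issue.
Nuria's share (£1,162,500) is divided into 3 shares of £387,500: Oren, Idris, and Zainab each take £387,500.
Ronan's share (£1,162,500) is divided into 3 shares of £387,500: Ulric, Dayo, and Dario each take £387,500.
Adaeze's share (£1,162,500) passes entirely to Soraya.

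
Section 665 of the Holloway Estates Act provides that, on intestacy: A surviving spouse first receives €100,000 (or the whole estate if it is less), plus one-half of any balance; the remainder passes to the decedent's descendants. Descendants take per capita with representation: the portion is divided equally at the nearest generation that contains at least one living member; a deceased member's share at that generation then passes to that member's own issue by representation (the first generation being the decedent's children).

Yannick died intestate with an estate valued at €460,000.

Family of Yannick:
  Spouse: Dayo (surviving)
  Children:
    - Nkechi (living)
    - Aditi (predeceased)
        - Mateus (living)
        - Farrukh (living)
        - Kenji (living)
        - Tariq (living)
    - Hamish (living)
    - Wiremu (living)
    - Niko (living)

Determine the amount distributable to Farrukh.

Dayo first takes €100,000, leaving a balance of €360,000. Dayo then takes one-half of the balance (€180,000), for a total of €280,000. The remaining €180,000 passes to the descendants.
The descendants' portion (€180,000) is divided into 5 shares of €36,000: Nkechi, Hamish, Wiremu, and Niko each take €36,000; Aditi's €36,000 share passes to Aditi's issue.
Aditi's share (€36,000) is divided into 4 shares of €9,000: Mateus, Farrukh, Kenji, and Tariq each take €9,000.

Farrukh receives €9,000.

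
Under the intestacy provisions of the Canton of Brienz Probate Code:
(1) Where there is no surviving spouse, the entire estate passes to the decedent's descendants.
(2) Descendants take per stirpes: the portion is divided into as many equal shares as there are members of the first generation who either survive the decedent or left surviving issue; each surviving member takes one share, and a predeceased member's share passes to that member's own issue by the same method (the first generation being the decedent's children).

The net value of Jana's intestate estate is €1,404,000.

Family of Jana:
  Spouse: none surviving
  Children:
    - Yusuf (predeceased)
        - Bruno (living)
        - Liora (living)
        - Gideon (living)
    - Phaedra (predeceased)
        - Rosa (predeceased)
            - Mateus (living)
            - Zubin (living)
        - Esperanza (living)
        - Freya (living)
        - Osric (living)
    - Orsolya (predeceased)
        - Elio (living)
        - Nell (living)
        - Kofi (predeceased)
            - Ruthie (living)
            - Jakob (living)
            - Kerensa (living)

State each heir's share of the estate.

Bruno: €156,000; Liora: €156,000; Gideon: €156,000; Mateus: €58,500; Zubin: €58,500; Esperanza: €117,000; Freya: €117,000; Osric: €117,000; Elio: €156,000; Nell: €156,000; Ruthie: €52,000; Jakob: €52,000; Kerensa: €52,000

The entire €1,404,000 passes to the descendants.
That amount (€1,404,000) is divided into 3 shares of €468,000: Yusuf's €468,000 share passes to Yusuf's issue; Phaedra's €468,000 share passes to Phaedra's issue; Orsolya's €468,000 share passes to Orsolya's issue.
Yusuf's share (€468,000) is divided into 3 shares of €156,000: Bruno, Liora, and Gideon each take €156,000.
Phaedra's share (€468,000) is divided into 4 shares of €117,000: Esperanza, Freya, and Osric each take €117,000; Rosa's €117,000 share passes to Rosa's issue.
Rosa's share (€117,000) is divided into 2 shares of €58,500: Mateus and Zubin each take €58,500.
Orsolya's share (€468,000) is divided into 3 shares of €156,000: Elio and Nell each take €156,000; Kofi's €156,000 share passes to Kofi's issue.
Kofi's share (€156,000) is divided into 3 shares of €52,000: Ruthie, Jakob, and Kerensa each take €52,000.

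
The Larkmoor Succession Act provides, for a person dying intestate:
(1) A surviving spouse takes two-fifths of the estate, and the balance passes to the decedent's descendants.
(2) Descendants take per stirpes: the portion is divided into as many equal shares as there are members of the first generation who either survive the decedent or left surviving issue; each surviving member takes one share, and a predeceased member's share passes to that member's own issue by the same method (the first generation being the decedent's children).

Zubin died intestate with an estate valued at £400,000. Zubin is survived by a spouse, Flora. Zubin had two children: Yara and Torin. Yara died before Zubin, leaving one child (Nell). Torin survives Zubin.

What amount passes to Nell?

Nell receives £120,000.

Flora takes two-fifths of £400,000 = £160,000. The remaining £240,000 passes to the descendants.
The descendants' portion (£240,000) is divided into 2 shares of £120,000: Torin takes £120,000; Yara's £120,000 share passes to Yara's issue.
Yara's share (£120,000) passes entirely to Nell.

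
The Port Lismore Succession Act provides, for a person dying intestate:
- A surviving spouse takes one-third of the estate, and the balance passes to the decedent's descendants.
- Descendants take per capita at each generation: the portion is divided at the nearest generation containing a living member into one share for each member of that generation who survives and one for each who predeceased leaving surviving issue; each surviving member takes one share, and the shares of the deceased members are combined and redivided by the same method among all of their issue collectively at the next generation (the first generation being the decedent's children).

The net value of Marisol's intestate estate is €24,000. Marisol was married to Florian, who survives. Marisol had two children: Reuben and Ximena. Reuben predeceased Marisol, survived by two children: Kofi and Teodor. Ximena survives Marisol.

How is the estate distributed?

Florian: €8,000; Kofi: €4,000; Teodor: €4,000; Ximena: €8,000

Florian takes one-third of €24,000 = €8,000. The remaining €16,000 passes to the descendants.
The descendants' portion (€16,000) is divided at the children's generation into 2 shares of €8,000. Ximena takes €8,000. The remaining share for the deceased Reuben (€8,000) is carried to the next generation.
That pool (€8,000) is divided at the grandchildren's generation equally among Kofi and Teodor: €4,000 each.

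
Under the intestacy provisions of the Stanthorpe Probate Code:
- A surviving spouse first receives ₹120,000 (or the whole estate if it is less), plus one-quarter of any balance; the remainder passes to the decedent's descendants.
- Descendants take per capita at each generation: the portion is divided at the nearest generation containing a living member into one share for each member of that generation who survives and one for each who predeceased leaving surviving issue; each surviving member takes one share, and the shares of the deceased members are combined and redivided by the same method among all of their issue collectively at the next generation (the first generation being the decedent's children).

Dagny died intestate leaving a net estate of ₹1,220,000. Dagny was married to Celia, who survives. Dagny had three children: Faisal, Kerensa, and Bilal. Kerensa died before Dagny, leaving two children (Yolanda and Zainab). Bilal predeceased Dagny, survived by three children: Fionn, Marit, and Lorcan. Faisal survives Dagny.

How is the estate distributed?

Celia: ₹395,000; Faisal: ₹275,000; Yolanda: ₹110,000; Zainab: ₹110,000; Fionn: ₹110,000; Marit: ₹110,000; Lorcan: ₹110,000

Celia first takes ₹120,000, leaving a balance of ₹1,100,000. Celia then takes one-quarter of the balance (₹275,000), for a total of ₹395,000. The remaining ₹825,000 passes to the descendants.
The descendants' portion (₹825,000) is divided at the children's generation into 3 shares of ₹275,000. Faisal takes ₹275,000. The 2 shares of the deceased (Kerensa and Bilal) are combined into a pool of ₹550,000.
That pool (₹550,000) is divided at the grandchildren's generation equally among Yolanda, Zainab, Fionn, Marit, and Lorcan: ₹110,000 each.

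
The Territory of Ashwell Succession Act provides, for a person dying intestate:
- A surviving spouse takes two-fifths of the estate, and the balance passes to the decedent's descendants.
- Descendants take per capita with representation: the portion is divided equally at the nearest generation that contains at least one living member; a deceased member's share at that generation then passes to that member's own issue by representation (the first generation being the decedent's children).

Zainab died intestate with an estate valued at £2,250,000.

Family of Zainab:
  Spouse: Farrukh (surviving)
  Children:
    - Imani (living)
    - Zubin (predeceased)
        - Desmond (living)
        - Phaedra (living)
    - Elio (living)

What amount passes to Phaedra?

Farrukh takes two-fifths of £2,250,000 = £900,000. The remaining £1,350,000 passes to the descendants.
The descendants' portion (£1,350,000) is divided into 3 shares of £450,000: Imani and Elio each take £450,000; Zubin's £450,000 share passes to Zubin's issue.
Zubin's share (£450,000) is divided into 2 shares of £225,000: Desmond and Phaedra each take £225,000.

Phaedra receives £225,000.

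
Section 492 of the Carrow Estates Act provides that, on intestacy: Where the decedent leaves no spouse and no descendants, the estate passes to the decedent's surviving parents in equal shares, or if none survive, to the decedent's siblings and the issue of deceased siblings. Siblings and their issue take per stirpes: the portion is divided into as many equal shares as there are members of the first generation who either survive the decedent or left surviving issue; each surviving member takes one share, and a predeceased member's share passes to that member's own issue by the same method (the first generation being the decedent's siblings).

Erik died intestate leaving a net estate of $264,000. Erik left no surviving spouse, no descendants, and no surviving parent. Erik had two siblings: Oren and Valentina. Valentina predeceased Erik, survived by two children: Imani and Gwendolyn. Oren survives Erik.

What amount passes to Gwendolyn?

The entire $264,000 passes to the siblings and their issue.
That amount ($264,000) is divided into 2 shares of $132,000: Oren takes $132,000; Valentina's $132,000 share passes to Valentina's issue.
Valentina's share ($132,000) is divided into 2 shares of $66,000: Imani and Gwendolyn each take $66,000.

Gwendolyn receives $66,000.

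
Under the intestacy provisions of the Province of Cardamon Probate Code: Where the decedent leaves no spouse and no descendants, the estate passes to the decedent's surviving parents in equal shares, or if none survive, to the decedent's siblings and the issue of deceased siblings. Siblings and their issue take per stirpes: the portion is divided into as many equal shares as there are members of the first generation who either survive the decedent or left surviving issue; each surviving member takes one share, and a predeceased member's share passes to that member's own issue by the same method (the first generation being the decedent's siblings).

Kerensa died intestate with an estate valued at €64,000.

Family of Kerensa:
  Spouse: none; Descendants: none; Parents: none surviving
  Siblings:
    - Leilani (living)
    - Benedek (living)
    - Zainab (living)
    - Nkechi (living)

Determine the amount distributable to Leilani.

The entire €64,000 passes to the siblings and their issue.
That amount (€64,000) is divided into 4 shares of €16,000: Leilani, Benedek, Zainab, and Nkechi each take €16,000.

Leilani receives €16,000.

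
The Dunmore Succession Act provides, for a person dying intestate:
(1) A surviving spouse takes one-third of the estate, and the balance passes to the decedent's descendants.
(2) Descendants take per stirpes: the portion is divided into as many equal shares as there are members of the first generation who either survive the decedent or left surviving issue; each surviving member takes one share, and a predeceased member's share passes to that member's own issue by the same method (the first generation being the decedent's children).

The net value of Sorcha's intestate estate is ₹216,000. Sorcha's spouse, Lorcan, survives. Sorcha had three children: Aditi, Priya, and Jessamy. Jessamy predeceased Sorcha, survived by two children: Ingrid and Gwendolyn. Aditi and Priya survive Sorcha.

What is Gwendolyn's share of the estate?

Gwendolyn receives ₹24,000.

Lorcan takes one-third of ₹216,000 = ₹72,000. The remaining ₹144,000 passes to the descendants.
The descendants' portion (₹144,000) is divided into 3 shares of ₹48,000: Aditi and Priya each take ₹48,000; Jessamy's ₹48,000 share passes to Jessamy's issue.
Jessamy's share (₹48,000) is divided into 2 shares of ₹24,000: Ingrid and Gwendolyn each take ₹24,000.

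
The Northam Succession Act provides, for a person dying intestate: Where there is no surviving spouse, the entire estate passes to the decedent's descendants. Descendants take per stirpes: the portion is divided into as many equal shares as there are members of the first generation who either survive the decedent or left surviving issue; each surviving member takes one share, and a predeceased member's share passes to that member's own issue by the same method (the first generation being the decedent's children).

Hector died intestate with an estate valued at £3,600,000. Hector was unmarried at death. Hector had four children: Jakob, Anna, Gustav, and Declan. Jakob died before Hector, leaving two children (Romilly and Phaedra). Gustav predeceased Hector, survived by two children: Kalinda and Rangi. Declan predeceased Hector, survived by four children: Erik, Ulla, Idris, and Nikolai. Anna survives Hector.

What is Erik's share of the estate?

Erik receives £225,000.

The entire £3,600,000 passes to the descendants.
That amount (£3,600,000) is divided into 4 shares of £900,000: Anna takes £900,000; Jakob's £900,000 share passes to Jakob's issue; Gustav's £900,000 share passes to Gustav's issue; Declan's £900,000 share passes to Declan's issue.
Jakob's share (£900,000) is divided into 2 shares of £450,000: Romilly and Phaedra each take £450,000.
Gustav's share (£900,000) is divided into 2 shares of £450,000: Kalinda and Rangi each take £450,000.
Declan's share (£900,000) is divided into 4 shares of £225,000: Erik, Ulla, Idris, and Nikolai each take £225,000.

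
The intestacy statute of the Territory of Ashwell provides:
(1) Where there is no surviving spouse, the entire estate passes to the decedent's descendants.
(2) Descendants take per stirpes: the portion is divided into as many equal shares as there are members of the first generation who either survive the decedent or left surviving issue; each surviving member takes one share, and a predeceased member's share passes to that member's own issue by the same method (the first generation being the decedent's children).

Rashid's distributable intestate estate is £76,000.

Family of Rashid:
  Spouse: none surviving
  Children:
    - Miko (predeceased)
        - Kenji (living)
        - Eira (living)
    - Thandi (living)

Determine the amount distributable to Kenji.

The entire £76,000 passes to the descendants.
That amount (£76,000) is divided into 2 shares of £38,000: Thandi takes £38,000; Miko's £38,000 share passes to Miko's issue.
Miko's share (£38,000) is divided into 2 shares of £19,000: Kenji and Eira each take £19,000.

Kenji receives £19,000.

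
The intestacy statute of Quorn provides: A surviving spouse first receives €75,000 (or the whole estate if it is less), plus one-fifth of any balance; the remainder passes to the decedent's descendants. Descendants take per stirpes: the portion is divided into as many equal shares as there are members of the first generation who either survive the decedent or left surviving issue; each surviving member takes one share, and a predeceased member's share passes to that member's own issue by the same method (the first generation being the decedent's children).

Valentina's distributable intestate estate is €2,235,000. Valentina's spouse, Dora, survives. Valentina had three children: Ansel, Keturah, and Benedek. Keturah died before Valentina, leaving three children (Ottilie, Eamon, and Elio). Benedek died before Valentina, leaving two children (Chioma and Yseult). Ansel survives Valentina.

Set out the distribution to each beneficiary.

Dora first takes €75,000, leaving a balance of €2,160,000. Dora then takes one-fifth of the balance (€432,000), for a total of €507,000. The remaining €1,728,000 passes to the descendants.
The descendants' portion (€1,728,000) is divided into 3 shares of €576,000: Ansel takes €576,000; Keturah's €576,000 share passes to Keturah's issue; Benedek's €576,000 share passes to Benedek's issue.
Keturah's share (€576,000) is divided into 3 shares of €192,000: Ottilie, Eamon, and Elio each take €192,000.
Benedek's share (€576,000) is divided into 2 shares of €288,000: Chioma and Yseult each take €288,000.

Dora: €507,000; Ansel: €576,000; Ottilie: €192,000; Eamon: €192,000; Elio: €192,000; Chioma: €288,000; Yseult: €288,000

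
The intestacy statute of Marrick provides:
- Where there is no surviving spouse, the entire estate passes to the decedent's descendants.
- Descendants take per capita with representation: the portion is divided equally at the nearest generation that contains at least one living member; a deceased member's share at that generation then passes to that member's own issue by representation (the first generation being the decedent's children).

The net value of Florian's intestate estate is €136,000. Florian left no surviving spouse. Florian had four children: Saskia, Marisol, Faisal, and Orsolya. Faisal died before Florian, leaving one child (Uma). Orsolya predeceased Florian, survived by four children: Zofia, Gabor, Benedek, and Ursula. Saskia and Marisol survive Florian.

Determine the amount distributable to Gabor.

The entire €136,000 passes to the descendants.
That amount (€136,000) is divided into 4 shares of €34,000: Saskia and Marisol each take €34,000; Faisal's €34,000 share passes to Faisal's issue; Orsolya's €34,000 share passes to Orsolya's issue.
Faisal's share (€34,000) passes entirely to Uma.
Orsolya's share (€34,000) is divided into 4 shares of €8,500: Zofia, Gabor, Benedek, and Ursula each take €8,500.

Gabor receives €8,500.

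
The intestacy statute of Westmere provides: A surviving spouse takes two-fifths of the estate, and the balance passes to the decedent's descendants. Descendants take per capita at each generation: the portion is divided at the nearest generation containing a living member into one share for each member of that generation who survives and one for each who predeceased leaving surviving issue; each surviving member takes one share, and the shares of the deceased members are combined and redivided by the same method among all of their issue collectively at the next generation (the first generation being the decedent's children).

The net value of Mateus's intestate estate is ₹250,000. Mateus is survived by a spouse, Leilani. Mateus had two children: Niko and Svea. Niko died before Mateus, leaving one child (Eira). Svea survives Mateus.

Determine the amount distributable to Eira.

Eira receives ₹75,000.

Leilani takes two-fifths of ₹250,000 = ₹100,000. The remaining ₹150,000 passes to the descendants.
The descendants' portion (₹150,000) is divided at the children's generation into 2 shares of ₹75,000. Svea takes ₹75,000. The remaining share for the deceased Niko (₹75,000) is carried to the next generation.
That pool (₹75,000) passes entirely to Eira, the sole taker at the grandchildren's generation.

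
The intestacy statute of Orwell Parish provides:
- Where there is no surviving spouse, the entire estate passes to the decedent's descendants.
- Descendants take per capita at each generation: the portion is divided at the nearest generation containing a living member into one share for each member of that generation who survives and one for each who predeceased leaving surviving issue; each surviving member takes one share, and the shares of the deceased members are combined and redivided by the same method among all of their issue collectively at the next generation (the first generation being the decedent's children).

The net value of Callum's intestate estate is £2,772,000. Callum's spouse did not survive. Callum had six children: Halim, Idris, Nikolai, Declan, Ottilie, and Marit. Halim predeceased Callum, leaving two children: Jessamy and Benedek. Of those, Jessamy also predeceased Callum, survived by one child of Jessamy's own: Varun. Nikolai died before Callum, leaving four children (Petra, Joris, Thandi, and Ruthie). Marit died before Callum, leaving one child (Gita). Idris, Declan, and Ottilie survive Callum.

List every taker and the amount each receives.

The entire £2,772,000 passes to the descendants.
That amount (£2,772,000) is divided at the children's generation into 6 shares of £462,000. Idris, Declan, and Ottilie each take £462,000. The 3 shares of the deceased (Halim, Nikolai, and Marit) are combined into a pool of £1,386,000.
That pool (£1,386,000) is divided at the grandchildren's generation into 7 shares of £198,000. Benedek, Petra, Joris, Thandi, Ruthie, and Gita each take £198,000. The remaining share for the deceased Jessamy (£198,000) is carried to the next generation.
That pool (£198,000) passes entirely to Varun, the sole taker at the great-grandchildren's generation.

Varun: £198,000; Benedek: £198,000; Idris: £462,000; Petra: £198,000; Joris: £198,000; Thandi: £198,000; Ruthie: £198,000; Declan: £462,000; Ottilie: £462,000; Gita: £198,000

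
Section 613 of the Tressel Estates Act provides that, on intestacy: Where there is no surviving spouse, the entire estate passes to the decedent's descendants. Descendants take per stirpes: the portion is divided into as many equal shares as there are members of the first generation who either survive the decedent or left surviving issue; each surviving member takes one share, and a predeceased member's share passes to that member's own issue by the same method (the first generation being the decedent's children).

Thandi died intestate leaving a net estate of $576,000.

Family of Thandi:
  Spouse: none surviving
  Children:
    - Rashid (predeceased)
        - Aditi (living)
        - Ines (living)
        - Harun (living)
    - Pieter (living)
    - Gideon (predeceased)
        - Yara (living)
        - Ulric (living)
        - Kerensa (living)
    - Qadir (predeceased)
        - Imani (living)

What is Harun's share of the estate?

The entire $576,000 passes to the descendants.
That amount ($576,000) is divided into 4 shares of $144,000: Pieter takes $144,000; Rashid's $144,000 share passes to Rashid's issue; Gideon's $144,000 share passes to Gideon's issue; Qadir's $144,000 share passes to Qadir's issue.
Rashid's share ($144,000) is divided into 3 shares of $48,000: Aditi, Ines, and Harun each take $48,000.
Gideon's share ($144,000) is divided into 3 shares of $48,000: Yara, Ulric, and Kerensa each take $48,000.
Qadir's share ($144,000) passes entirely to Imani.

Harun receives $48,000.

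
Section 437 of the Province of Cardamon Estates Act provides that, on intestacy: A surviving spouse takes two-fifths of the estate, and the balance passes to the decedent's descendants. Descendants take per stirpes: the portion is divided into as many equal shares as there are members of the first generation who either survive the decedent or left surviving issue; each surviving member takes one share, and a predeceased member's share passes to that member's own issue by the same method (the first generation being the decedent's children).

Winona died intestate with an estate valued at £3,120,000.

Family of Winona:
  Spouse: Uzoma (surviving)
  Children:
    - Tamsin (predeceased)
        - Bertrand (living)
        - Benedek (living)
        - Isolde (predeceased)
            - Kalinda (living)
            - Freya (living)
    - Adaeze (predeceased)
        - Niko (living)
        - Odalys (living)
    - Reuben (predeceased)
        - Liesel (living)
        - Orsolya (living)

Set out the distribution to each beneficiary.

Uzoma: £1,248,000; Bertrand: £208,000; Benedek: £208,000; Kalinda: £104,000; Freya: £104,000; Niko: £312,000; Odalys: £312,000; Liesel: £312,000; Orsolya: £312,000

Uzoma takes two-fifths of £3,120,000 = £1,248,000. The remaining £1,872,000 passes to the descendants.
The descendants' portion (£1,872,000) is divided into 3 shares of £624,000: Tamsin's £624,000 share passes to Tamsin's issue; Adaeze's £624,000 share passes to Adaeze's issue; Reuben's £624,000 share passes to Reuben's issue.
Tamsin's share (£624,000) is divided into 3 shares of £208,000: Bertrand and Benedek each take £208,000; Isolde's £208,000 share passes to Isolde's issue.
Isolde's share (£208,000) is divided into 2 shares of £104,000: Kalinda and Freya each take £104,000.
Adaeze's share (£624,000) is divided into 2 shares of £312,000: Niko and Odalys each take £312,000.
Reuben's share (£624,000) is divided into 2 shares of £312,000: Liesel and Orsolya each take £312,000.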